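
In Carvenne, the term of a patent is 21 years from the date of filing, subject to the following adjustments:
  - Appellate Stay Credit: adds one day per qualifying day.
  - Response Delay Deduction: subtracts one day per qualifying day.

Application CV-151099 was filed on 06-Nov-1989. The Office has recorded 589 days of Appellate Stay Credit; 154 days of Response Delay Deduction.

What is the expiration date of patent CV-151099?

Base term: filing date + 21 years → 6 November 2010.
Appellate Stay Credit: +589 days → 17 June 2012.
Response Delay Deduction: −154 days → 15 January 2012.

2012-01-15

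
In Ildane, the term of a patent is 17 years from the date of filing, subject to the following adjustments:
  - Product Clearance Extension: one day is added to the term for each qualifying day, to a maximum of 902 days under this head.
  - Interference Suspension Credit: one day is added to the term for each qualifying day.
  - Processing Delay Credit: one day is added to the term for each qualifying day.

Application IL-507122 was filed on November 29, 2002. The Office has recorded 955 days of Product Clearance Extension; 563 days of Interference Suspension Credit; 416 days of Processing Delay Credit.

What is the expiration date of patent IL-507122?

January 22, 2025

Base term: filing date + 17 years → 29 November 2019.
Product Clearance Extension: 955 days claimed exceeds the 902-day cap, so +902 days → 19 May 2022.
Interference Suspension Credit: +563 days → 3 December 2023.
Processing Delay Credit: +416 days → 22 January 2025.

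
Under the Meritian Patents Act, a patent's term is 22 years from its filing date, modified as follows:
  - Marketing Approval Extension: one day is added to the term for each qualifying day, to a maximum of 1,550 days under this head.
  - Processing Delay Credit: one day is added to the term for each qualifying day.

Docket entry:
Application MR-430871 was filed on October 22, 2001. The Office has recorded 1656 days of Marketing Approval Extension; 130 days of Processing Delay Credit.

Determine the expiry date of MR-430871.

Base term: filing date + 22 years → 22 October 2023.
Marketing Approval Extension: 1656 days claimed exceeds the 1550-day cap, so +1550 days → 19 January 2028.
Processing Delay Credit: +130 days → 28 May 2028.

May 28, 2028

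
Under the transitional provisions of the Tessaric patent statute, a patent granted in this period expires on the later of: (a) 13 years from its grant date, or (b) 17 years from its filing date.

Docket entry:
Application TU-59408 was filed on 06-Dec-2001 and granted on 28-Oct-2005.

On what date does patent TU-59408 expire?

2018-12-06

(a) grant + 13 years → 28 October 2018.
(b) filing + 17 years → 6 December 2018.
Later of the two: 6 December 2018.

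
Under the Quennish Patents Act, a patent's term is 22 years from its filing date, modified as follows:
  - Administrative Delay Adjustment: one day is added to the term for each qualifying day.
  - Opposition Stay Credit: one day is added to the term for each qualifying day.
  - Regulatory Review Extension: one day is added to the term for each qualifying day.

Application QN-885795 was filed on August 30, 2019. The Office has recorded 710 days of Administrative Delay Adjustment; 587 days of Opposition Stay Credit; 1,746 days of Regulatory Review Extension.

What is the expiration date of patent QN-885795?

Base term: filing date + 22 years → 30 August 2041.
Administrative Delay Adjustment: +710 days → 10 August 2043.
Opposition Stay Credit: +587 days → 19 March 2045.
Regulatory Review Extension: +1746 days → 29 December 2049.

December 29, 2049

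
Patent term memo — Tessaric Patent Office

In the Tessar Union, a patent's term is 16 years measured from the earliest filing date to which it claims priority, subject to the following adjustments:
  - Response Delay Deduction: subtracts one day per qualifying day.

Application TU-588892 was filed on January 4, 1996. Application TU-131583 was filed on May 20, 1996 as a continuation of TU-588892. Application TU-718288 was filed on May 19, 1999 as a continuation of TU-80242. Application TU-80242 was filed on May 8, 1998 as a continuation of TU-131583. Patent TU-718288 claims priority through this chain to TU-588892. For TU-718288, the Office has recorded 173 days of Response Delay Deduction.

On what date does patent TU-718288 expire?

2011-07-15

Earliest priority filing: 4 January 1996.
Base term: 4 January 1996 + 16 years → 4 January 2012.
Response Delay Deduction: −173 days → 15 July 2011.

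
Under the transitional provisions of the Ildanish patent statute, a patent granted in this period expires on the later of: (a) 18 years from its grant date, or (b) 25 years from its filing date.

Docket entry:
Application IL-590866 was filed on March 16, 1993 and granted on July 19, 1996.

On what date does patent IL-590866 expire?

(a) grant + 18 years → 19 July 2014.
(b) filing + 25 years → 16 March 2018.
Later of the two: 16 March 2018.

March 16, 2018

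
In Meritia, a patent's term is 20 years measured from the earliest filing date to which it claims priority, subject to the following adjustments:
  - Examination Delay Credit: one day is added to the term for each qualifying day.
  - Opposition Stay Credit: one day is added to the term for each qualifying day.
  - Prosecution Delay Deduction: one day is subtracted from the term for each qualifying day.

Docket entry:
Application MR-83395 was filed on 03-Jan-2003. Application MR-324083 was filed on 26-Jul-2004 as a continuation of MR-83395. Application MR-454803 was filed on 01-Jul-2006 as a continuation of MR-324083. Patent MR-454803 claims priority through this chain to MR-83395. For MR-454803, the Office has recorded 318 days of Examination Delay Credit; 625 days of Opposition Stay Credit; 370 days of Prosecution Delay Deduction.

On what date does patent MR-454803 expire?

2024-07-29

Earliest priority filing: 3 January 2003.
Base term: 3 January 2003 + 20 years → 3 January 2023.
Examination Delay Credit: +318 days → 17 November 2023.
Opposition Stay Credit: +625 days → 3 August 2025.
Prosecution Delay Deduction: −370 days → 29 July 2024.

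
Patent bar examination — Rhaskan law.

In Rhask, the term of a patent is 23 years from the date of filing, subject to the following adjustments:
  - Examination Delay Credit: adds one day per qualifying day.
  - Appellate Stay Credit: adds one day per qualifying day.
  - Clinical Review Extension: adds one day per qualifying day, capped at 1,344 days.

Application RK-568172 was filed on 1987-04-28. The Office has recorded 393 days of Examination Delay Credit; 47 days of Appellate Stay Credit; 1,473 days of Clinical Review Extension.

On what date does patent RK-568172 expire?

Base term: filing date + 23 years → 28 April 2010.
Examination Delay Credit: +393 days → 26 May 2011.
Appellate Stay Credit: +47 days → 12 July 2011.
Clinical Review Extension: 1473 days claimed exceeds the 1344-day cap, so +1344 days → 17 March 2015.

2015-03-17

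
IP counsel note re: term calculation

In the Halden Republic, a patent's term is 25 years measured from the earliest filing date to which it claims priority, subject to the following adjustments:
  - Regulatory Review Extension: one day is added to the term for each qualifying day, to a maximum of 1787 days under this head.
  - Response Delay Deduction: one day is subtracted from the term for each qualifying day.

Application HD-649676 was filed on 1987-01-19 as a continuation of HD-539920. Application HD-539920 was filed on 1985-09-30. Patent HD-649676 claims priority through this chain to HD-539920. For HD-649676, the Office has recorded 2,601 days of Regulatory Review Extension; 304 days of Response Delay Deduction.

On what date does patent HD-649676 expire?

October 22, 2014

Earliest priority filing: 30 September 1985.
Base term: 30 September 1985 + 25 years → 30 September 2010.
Regulatory Review Extension: 2601 days claimed exceeds the 1787-day cap, so +1787 days → 22 August 2015.
Response Delay Deduction: −304 days → 22 October 2014.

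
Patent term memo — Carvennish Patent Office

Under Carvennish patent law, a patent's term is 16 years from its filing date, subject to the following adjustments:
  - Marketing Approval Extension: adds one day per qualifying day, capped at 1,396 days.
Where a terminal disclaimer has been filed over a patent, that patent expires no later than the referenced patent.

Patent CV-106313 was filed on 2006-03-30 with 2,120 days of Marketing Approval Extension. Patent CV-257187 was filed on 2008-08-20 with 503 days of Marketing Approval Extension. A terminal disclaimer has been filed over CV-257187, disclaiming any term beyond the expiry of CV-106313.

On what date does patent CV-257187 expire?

2026-01-05

Natural term of CV-257187:
  Base: filing + 16 years → 20 August 2024.
  Marketing Approval Extension: 503 days (within the 1396-day cap) → +503 days → 5 January 2026.
Expiry of referenced patent CV-106313:
  Base: filing + 16 years → 30 March 2022.
  Marketing Approval Extension: 2120 days claimed exceeds the 1396-day cap, so +1396 days → 24 January 2026.
Terminal disclaimer: CV-257187 expires on the earlier of 5 January 2026 and 24 January 2026.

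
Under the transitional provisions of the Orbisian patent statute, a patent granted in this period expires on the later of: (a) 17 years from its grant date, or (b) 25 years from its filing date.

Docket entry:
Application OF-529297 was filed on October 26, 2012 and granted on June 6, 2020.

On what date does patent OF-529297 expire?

October 26, 2037

(a) grant + 17 years → 6 June 2037.
(b) filing + 25 years → 26 October 2037.
Later of the two: 26 October 2037.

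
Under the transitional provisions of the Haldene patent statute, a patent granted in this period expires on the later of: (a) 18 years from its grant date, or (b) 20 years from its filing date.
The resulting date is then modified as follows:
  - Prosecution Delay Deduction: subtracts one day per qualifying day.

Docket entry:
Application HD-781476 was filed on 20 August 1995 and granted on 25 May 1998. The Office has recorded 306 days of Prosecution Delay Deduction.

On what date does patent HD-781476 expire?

(a) grant + 18 years → 25 May 2016.
(b) filing + 20 years → 20 August 2015.
Later of the two: 25 May 2016.
Prosecution Delay Deduction: −306 days → 24 July 2015.

July 24, 2015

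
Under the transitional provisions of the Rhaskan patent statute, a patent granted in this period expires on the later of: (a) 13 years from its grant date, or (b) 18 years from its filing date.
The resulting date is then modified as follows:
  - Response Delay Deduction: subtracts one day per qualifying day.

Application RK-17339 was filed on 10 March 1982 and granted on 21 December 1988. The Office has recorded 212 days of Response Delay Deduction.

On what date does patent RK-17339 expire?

2001-05-23

(a) grant + 13 years → 21 December 2001.
(b) filing + 18 years → 10 March 2000.
Later of the two: 21 December 2001.
Response Delay Deduction: −212 days → 23 May 2001.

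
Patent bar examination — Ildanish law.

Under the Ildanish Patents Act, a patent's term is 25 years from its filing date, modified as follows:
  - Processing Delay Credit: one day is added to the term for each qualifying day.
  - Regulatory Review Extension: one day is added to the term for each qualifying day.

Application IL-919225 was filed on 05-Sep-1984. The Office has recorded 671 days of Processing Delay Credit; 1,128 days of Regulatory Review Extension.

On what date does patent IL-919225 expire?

Base term: filing date + 25 years → 5 September 2009.
Processing Delay Credit: +671 days → 8 July 2011.
Regulatory Review Extension: +1128 days → 9 August 2014.

August 9, 2014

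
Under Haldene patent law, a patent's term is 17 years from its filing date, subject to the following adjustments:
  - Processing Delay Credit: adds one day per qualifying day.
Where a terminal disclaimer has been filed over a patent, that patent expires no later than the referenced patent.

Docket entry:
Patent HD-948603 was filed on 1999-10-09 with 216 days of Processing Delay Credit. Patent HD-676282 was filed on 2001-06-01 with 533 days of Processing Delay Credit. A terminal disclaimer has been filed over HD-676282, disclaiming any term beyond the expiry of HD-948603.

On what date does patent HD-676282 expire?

2017-05-13

Natural term of HD-676282:
  Base: filing + 17 years → 1 June 2018.
  Processing Delay Credit: +533 days → 16 November 2019.
Expiry of referenced patent HD-948603:
  Base: filing + 17 years → 9 October 2016.
  Processing Delay Credit: +216 days → 13 May 2017.
Terminal disclaimer: HD-676282 expires on the earlier of 16 November 2019 and 13 May 2017.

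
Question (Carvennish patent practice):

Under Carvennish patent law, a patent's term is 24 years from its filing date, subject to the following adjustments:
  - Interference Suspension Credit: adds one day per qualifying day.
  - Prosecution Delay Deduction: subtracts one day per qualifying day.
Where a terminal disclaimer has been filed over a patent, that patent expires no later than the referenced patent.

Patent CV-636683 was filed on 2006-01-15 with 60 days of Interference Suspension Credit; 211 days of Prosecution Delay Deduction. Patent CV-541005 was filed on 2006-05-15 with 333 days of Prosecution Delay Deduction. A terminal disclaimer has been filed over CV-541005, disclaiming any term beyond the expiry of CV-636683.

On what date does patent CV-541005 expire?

Natural term of CV-541005:
  Base: filing + 24 years → 15 May 2030.
  Prosecution Delay Deduction: −333 days → 16 June 2029.
Expiry of referenced patent CV-636683:
  Base: filing + 24 years → 15 January 2030.
  Interference Suspension Credit: +60 days → 16 March 2030.
  Prosecution Delay Deduction: −211 days → 17 August 2029.
Terminal disclaimer: CV-541005 expires on the earlier of 16 June 2029 and 17 August 2029.

June 16, 2029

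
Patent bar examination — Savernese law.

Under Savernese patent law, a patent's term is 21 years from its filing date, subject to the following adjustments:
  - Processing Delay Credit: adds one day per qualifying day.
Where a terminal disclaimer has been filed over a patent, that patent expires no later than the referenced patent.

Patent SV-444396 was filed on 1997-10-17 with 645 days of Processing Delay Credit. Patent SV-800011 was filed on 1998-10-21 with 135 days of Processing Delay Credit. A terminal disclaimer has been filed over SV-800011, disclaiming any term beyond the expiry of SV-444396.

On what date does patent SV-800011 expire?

March 4, 2020

Natural term of SV-800011:
  Base: filing + 21 years → 21 October 2019.
  Processing Delay Credit: +135 days → 4 March 2020.
Expiry of referenced patent SV-444396:
  Base: filing + 21 years → 17 October 2018.
  Processing Delay Credit: +645 days → 23 July 2020.
Terminal disclaimer: SV-800011 expires on the earlier of 4 March 2020 and 23 July 2020.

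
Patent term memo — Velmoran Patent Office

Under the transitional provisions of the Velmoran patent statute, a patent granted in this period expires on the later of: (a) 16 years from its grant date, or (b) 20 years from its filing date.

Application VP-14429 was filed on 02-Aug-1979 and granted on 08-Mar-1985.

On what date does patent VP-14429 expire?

(a) grant + 16 years → 8 March 2001.
(b) filing + 20 years → 2 August 1999.
Later of the two: 8 March 2001.

March 8, 2001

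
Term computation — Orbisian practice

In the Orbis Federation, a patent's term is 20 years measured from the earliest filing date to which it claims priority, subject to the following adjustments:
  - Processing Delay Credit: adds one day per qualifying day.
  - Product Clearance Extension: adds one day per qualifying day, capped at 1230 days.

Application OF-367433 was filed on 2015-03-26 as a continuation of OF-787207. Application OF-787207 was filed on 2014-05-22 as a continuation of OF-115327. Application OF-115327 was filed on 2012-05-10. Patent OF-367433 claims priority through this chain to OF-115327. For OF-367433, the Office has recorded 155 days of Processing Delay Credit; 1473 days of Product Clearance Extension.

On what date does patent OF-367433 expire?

February 24, 2036

Earliest priority filing: 10 May 2012.
Base term: 10 May 2012 + 20 years → 10 May 2032.
Processing Delay Credit: +155 days → 12 October 2032.
Product Clearance Extension: 1473 days claimed exceeds the 1230-day cap, so +1230 days → 24 February 2036.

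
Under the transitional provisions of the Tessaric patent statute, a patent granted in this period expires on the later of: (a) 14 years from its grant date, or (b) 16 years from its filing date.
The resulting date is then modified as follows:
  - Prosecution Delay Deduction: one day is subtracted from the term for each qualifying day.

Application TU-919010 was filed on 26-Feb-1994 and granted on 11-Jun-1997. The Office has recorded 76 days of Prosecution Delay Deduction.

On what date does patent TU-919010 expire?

(a) grant + 14 years → 11 June 2011.
(b) filing + 16 years → 26 February 2010.
Later of the two: 11 June 2011.
Prosecution Delay Deduction: −76 days → 27 March 2011.

March 27, 2011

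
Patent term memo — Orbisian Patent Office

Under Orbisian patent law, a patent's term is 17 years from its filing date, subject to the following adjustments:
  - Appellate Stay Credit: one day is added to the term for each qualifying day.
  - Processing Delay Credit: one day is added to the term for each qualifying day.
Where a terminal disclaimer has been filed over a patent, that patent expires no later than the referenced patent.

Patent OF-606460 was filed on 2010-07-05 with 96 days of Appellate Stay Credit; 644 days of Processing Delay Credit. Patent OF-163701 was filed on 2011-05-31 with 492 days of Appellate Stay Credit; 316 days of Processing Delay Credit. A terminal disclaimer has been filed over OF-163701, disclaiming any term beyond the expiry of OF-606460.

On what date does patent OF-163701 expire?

Natural term of OF-163701:
  Base: filing + 17 years → 31 May 2028.
  Appellate Stay Credit: +492 days → 5 October 2029.
  Processing Delay Credit: +316 days → 17 August 2030.
Expiry of referenced patent OF-606460:
  Base: filing + 17 years → 5 July 2027.
  Appellate Stay Credit: +96 days → 9 October 2027.
  Processing Delay Credit: +644 days → 14 July 2029.
Terminal disclaimer: OF-163701 expires on the earlier of 17 August 2030 and 14 July 2029.

July 14, 2029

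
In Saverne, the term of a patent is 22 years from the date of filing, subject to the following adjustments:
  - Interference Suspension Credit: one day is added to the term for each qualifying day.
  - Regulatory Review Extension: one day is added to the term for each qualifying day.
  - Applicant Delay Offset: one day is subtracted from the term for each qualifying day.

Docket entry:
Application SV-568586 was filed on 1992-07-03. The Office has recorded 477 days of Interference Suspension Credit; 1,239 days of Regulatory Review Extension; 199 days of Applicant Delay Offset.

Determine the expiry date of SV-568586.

August 28, 2018

Base term: filing date + 22 years → 3 July 2014.
Interference Suspension Credit: +477 days → 23 October 2015.
Regulatory Review Extension: +1239 days → 15 March 2019.
Applicant Delay Offset: −199 days → 28 August 2018.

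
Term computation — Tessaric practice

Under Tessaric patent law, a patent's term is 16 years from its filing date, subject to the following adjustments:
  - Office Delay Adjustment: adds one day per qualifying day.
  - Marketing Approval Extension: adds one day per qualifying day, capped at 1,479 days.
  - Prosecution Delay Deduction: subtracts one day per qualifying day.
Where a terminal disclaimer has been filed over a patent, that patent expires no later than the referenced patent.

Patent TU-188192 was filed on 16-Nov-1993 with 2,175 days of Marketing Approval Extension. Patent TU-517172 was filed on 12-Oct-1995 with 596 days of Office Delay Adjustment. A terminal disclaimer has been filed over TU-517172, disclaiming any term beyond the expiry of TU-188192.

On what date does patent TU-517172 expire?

Natural term of TU-517172:
  Base: filing + 16 years → 12 October 2011.
  Office Delay Adjustment: +596 days → 30 May 2013.
Expiry of referenced patent TU-188192:
  Base: filing + 16 years → 16 November 2009.
  Marketing Approval Extension: 2175 days claimed exceeds the 1479-day cap, so +1479 days → 4 December 2013.
Terminal disclaimer: TU-517172 expires on the earlier of 30 May 2013 and 4 December 2013.

2013-05-30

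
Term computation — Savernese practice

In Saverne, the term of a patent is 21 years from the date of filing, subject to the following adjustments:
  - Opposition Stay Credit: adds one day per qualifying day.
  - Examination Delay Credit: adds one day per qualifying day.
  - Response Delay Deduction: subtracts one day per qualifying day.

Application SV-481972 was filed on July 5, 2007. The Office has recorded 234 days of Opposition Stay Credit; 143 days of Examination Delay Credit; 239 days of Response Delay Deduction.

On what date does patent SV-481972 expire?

Base term: filing date + 21 years → 5 July 2028.
Opposition Stay Credit: +234 days → 24 February 2029.
Examination Delay Credit: +143 days → 17 July 2029.
Response Delay Deduction: −239 days → 20 November 2028.

November 20, 2028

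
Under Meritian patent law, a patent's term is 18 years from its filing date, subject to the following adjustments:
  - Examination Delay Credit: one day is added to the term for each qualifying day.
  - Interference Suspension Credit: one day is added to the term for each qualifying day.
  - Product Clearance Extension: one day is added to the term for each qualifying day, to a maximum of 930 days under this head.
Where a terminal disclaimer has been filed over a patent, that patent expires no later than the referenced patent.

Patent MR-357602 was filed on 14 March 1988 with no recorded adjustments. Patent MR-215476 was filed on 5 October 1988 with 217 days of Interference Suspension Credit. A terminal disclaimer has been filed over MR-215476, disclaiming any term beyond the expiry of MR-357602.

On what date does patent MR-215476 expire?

Natural term of MR-215476:
  Base: filing + 18 years → 5 October 2006.
  Interference Suspension Credit: +217 days → 10 May 2007.
Expiry of referenced patent MR-357602:
  Base: filing + 18 years → 14 March 2006.
Terminal disclaimer: MR-215476 expires on the earlier of 10 May 2007 and 14 March 2006.

2006-03-14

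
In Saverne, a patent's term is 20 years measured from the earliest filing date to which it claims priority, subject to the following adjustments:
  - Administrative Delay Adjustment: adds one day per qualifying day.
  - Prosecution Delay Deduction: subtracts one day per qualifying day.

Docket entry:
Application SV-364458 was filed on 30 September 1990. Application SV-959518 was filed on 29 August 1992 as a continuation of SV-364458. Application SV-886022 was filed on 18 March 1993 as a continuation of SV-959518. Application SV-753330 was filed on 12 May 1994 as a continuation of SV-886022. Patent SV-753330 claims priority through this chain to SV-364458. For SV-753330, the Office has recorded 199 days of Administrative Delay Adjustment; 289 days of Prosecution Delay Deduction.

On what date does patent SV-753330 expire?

July 2, 2010

Earliest priority filing: 30 September 1990.
Base term: 30 September 1990 + 20 years → 30 September 2010.
Administrative Delay Adjustment: +199 days → 17 April 2011.
Prosecution Delay Deduction: −289 days → 2 July 2010.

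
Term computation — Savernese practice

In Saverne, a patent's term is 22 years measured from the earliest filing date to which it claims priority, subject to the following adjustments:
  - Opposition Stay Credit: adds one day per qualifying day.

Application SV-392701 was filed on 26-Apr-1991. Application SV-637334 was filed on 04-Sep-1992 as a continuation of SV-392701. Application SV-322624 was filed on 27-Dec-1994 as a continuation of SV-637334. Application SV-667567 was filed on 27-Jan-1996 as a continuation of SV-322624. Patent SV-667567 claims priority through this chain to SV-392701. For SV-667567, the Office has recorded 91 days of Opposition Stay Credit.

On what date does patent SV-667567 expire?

Earliest priority filing: 26 April 1991.
Base term: 26 April 1991 + 22 years → 26 April 2013.
Opposition Stay Credit: +91 days → 26 July 2013.

2013-07-26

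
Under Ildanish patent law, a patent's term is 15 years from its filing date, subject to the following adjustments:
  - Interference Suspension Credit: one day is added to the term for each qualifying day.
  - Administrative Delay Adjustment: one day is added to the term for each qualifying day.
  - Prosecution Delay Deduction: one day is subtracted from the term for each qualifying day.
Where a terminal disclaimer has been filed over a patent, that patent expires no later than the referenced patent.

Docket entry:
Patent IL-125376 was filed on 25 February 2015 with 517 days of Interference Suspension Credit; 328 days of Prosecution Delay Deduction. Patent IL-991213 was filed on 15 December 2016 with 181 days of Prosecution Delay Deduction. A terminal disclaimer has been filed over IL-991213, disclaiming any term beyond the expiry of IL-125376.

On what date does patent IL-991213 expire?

September 2, 2030

Natural term of IL-991213:
  Base: filing + 15 years → 15 December 2031.
  Prosecution Delay Deduction: −181 days → 17 June 2031.
Expiry of referenced patent IL-125376:
  Base: filing + 15 years → 25 February 2030.
  Interference Suspension Credit: +517 days → 27 July 2031.
  Prosecution Delay Deduction: −328 days → 2 September 2030.
Terminal disclaimer: IL-991213 expires on the earlier of 17 June 2031 and 2 September 2030.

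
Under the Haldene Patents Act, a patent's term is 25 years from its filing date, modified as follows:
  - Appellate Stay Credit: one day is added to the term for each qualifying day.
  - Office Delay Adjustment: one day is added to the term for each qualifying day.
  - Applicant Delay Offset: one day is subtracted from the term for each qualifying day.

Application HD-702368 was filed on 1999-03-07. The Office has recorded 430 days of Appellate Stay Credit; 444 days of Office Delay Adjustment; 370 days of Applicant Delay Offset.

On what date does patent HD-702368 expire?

2025-07-24

Base term: filing date + 25 years → 7 March 2024.
Appellate Stay Credit: +430 days → 11 May 2025.
Office Delay Adjustment: +444 days → 29 July 2026.
Applicant Delay Offset: −370 days → 24 July 2025.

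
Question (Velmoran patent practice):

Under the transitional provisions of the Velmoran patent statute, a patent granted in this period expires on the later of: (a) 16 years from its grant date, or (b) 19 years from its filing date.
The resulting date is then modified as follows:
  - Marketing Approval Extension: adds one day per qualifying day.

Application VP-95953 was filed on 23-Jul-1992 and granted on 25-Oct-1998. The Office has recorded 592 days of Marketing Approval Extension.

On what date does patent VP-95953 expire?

(a) grant + 16 years → 25 October 2014.
(b) filing + 19 years → 23 July 2011.
Later of the two: 25 October 2014.
Marketing Approval Extension: +592 days → 8 June 2016.

June 8, 2016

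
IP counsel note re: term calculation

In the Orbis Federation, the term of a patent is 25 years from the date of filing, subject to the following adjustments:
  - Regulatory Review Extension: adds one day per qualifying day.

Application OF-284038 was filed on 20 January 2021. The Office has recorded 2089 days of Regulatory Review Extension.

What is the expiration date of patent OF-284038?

Base term: filing date + 25 years → 20 January 2046.
Regulatory Review Extension: +2089 days → 10 October 2051.

October 10, 2051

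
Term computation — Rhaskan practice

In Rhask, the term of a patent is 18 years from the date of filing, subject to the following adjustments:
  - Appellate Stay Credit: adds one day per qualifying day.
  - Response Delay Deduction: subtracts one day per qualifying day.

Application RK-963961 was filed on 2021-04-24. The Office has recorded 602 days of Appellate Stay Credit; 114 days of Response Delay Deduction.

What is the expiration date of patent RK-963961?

Base term: filing date + 18 years → 24 April 2039.
Appellate Stay Credit: +602 days → 16 December 2040.
Response Delay Deduction: −114 days → 24 August 2040.

August 24, 2040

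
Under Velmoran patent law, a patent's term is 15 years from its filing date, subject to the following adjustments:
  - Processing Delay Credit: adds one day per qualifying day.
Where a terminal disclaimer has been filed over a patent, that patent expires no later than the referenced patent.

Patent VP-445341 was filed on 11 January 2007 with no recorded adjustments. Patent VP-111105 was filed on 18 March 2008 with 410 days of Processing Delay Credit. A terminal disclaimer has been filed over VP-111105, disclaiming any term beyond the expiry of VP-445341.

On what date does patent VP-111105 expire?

January 11, 2022

Natural term of VP-111105:
  Base: filing + 15 years → 18 March 2023.
  Processing Delay Credit: +410 days → 1 May 2024.
Expiry of referenced patent VP-445341:
  Base: filing + 15 years → 11 January 2022.
Terminal disclaimer: VP-111105 expires on the earlier of 1 May 2024 and 11 January 2022.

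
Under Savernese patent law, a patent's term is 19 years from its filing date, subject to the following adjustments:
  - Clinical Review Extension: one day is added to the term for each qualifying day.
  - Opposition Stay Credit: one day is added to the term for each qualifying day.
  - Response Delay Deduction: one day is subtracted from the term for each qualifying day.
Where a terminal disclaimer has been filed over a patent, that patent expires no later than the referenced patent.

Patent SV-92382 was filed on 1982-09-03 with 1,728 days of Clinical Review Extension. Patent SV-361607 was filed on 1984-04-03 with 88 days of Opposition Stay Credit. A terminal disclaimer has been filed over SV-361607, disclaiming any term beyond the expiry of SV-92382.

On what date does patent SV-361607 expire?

June 30, 2003

Natural term of SV-361607:
  Base: filing + 19 years → 3 April 2003.
  Opposition Stay Credit: +88 days → 30 June 2003.
Expiry of referenced patent SV-92382:
  Base: filing + 19 years → 3 September 2001.
  Clinical Review Extension: +1728 days → 28 May 2006.
Terminal disclaimer: SV-361607 expires on the earlier of 30 June 2003 and 28 May 2006.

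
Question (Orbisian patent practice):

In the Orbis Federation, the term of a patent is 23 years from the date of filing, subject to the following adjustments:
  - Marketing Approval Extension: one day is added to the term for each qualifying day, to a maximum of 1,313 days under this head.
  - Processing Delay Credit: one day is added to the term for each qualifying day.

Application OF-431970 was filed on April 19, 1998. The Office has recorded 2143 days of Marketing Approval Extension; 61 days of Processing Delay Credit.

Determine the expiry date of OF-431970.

Base term: filing date + 23 years → 19 April 2021.
Marketing Approval Extension: 2143 days claimed exceeds the 1313-day cap, so +1313 days → 22 November 2024.
Processing Delay Credit: +61 days → 22 January 2025.

2025-01-22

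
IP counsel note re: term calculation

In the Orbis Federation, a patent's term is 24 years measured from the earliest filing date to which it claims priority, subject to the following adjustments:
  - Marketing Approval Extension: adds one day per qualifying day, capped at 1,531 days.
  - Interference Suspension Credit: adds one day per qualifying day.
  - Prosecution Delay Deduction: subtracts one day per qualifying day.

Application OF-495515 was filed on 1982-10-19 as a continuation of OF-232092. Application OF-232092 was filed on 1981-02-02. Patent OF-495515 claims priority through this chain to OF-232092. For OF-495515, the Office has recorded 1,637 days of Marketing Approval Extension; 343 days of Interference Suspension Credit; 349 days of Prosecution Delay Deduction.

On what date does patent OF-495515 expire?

April 7, 2009

Earliest priority filing: 2 February 1981.
Base term: 2 February 1981 + 24 years → 2 February 2005.
Marketing Approval Extension: 1637 days claimed exceeds the 1531-day cap, so +1531 days → 13 April 2009.
Interference Suspension Credit: +343 days → 22 March 2010.
Prosecution Delay Deduction: −349 days → 7 April 2009.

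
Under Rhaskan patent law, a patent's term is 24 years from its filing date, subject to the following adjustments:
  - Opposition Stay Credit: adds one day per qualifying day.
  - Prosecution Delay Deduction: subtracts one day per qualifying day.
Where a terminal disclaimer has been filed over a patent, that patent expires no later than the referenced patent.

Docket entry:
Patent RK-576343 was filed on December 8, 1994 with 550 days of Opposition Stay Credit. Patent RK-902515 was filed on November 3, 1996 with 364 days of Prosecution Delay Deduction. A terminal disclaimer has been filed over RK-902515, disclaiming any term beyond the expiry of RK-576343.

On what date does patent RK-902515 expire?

2019-11-05

Natural term of RK-902515:
  Base: filing + 24 years → 3 November 2020.
  Prosecution Delay Deduction: −364 days → 5 November 2019.
Expiry of referenced patent RK-576343:
  Base: filing + 24 years → 8 December 2018.
  Opposition Stay Credit: +550 days → 10 June 2020.
Terminal disclaimer: RK-902515 expires on the earlier of 5 November 2019 and 10 June 2020.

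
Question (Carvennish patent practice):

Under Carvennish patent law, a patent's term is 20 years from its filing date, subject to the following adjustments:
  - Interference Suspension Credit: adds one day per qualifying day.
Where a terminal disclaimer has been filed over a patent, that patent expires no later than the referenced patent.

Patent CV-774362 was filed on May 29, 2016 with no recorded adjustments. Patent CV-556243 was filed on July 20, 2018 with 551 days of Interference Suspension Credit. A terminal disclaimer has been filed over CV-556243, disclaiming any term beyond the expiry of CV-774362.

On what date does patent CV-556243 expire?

May 29, 2036

Natural term of CV-556243:
  Base: filing + 20 years → 20 July 2038.
  Interference Suspension Credit: +551 days → 22 January 2040.
Expiry of referenced patent CV-774362:
  Base: filing + 20 years → 29 May 2036.
Terminal disclaimer: CV-556243 expires on the earlier of 22 January 2040 and 29 May 2036.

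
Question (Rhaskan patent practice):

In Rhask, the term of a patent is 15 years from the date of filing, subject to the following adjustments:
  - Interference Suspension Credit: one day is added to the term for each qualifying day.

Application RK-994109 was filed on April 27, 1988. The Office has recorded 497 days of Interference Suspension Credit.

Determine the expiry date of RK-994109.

2004-09-05

Base term: filing date + 15 years → 27 April 2003.
Interference Suspension Credit: +497 days → 5 September 2004.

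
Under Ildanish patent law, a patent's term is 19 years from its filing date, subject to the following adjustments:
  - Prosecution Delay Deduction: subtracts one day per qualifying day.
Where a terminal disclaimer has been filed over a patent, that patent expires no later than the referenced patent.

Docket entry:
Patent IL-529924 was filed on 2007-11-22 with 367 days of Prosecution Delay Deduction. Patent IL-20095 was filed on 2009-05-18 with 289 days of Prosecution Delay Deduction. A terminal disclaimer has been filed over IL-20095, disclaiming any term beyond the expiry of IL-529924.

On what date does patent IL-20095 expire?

Natural term of IL-20095:
  Base: filing + 19 years → 18 May 2028.
  Prosecution Delay Deduction: −289 days → 3 August 2027.
Expiry of referenced patent IL-529924:
  Base: filing + 19 years → 22 November 2026.
  Prosecution Delay Deduction: −367 days → 20 November 2025.
Terminal disclaimer: IL-20095 expires on the earlier of 3 August 2027 and 20 November 2025.

2025-11-20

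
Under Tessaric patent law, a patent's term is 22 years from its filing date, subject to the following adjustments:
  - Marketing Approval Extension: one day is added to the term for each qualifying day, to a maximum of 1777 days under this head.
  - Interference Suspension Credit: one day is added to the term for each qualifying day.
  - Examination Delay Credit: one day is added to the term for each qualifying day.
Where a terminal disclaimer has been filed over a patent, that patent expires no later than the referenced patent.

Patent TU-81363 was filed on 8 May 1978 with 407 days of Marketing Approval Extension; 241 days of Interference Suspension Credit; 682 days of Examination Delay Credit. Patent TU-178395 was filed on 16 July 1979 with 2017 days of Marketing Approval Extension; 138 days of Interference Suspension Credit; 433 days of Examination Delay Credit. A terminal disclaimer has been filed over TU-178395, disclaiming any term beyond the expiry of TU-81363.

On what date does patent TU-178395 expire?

2003-12-29

Natural term of TU-178395:
  Base: filing + 22 years → 16 July 2001.
  Marketing Approval Extension: 2017 days claimed exceeds the 1777-day cap, so +1777 days → 28 May 2006.
  Interference Suspension Credit: +138 days → 13 October 2006.
  Examination Delay Credit: +433 days → 20 December 2007.
Expiry of referenced patent TU-81363:
  Base: filing + 22 years → 8 May 2000.
  Marketing Approval Extension: 407 days (within the 1777-day cap) → +407 days → 19 June 2001.
  Interference Suspension Credit: +241 days → 15 February 2002.
  Examination Delay Credit: +682 days → 29 December 2003.
Terminal disclaimer: TU-178395 expires on the earlier of 20 December 2007 and 29 December 2003.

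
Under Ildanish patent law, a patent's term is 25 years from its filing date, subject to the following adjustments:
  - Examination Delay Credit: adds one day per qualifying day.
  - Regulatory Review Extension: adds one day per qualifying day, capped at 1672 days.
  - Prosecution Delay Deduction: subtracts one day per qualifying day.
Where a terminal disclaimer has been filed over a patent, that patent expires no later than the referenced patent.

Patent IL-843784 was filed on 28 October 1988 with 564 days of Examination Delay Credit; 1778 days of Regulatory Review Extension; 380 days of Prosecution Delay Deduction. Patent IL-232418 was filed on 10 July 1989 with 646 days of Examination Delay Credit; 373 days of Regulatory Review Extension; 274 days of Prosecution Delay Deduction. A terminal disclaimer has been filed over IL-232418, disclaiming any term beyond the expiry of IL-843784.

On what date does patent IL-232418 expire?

July 24, 2016

Natural term of IL-232418:
  Base: filing + 25 years → 10 July 2014.
  Examination Delay Credit: +646 days → 16 April 2016.
  Regulatory Review Extension: 373 days (within the 1672-day cap) → +373 days → 24 April 2017.
  Prosecution Delay Deduction: −274 days → 24 July 2016.
Expiry of referenced patent IL-843784:
  Base: filing + 25 years → 28 October 2013.
  Examination Delay Credit: +564 days → 15 May 2015.
  Regulatory Review Extension: 1778 days claimed exceeds the 1672-day cap, so +1672 days → 12 December 2019.
  Prosecution Delay Deduction: −380 days → 27 November 2018.
Terminal disclaimer: IL-232418 expires on the earlier of 24 July 2016 and 27 November 2018.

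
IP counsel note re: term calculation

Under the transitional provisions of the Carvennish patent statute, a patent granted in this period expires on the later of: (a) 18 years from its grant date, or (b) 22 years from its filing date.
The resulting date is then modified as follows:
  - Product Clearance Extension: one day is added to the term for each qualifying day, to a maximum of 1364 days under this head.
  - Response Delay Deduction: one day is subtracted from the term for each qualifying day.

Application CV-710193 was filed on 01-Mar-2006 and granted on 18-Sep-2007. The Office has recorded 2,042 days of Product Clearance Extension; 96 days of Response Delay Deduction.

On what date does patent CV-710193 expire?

(a) grant + 18 years → 18 September 2025.
(b) filing + 22 years → 1 March 2028.
Later of the two: 1 March 2028.
Product Clearance Extension: 2042 days claimed exceeds the 1364-day cap, so +1364 days → 25 November 2031.
Response Delay Deduction: −96 days → 21 August 2031.

August 21, 2031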